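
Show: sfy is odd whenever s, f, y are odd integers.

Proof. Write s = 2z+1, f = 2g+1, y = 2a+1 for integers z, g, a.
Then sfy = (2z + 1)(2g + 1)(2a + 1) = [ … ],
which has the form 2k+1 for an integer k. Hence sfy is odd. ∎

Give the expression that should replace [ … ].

2(4agz + 2ag + 2az + a + 2gz + g + z) + 1

(2z + 1)(2g + 1)(2a + 1) = 8agz + 4ag + 4az + 2a + 4gz + 2g + 2z + 1
= 2(4agz + 2ag + 2az + a + 2gz + g + z) + 1.
Since 4agz + 2ag + 2az + a + 2gz + g + z is an integer, the product is of the form 2k+1 for an integer k.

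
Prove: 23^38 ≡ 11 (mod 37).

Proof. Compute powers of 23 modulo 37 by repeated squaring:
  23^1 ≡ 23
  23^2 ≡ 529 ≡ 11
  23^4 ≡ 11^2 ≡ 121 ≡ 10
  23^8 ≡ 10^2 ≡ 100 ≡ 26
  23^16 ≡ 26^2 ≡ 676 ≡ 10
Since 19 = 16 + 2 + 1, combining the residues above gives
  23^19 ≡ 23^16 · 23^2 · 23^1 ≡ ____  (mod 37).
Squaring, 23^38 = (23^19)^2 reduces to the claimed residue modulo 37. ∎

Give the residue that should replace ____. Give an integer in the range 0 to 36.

23^16 · 23^2 · 23^1 ≡ 10 · 11 · 23 = 2530.
2530 mod 37 = 14, so 23^19 ≡ 14 (mod 37).

14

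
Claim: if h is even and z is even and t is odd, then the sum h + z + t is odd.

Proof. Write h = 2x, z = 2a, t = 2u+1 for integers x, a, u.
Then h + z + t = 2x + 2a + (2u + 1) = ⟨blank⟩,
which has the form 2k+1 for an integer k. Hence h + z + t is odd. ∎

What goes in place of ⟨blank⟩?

2(a + u + x) + 1

2x + 2a + (2u + 1) = 2a + 2u + 2x + 1
= 2(a + u + x) + 1.
Since a + u + x is an integer, the sum is of the form 2k+1 for an integer k.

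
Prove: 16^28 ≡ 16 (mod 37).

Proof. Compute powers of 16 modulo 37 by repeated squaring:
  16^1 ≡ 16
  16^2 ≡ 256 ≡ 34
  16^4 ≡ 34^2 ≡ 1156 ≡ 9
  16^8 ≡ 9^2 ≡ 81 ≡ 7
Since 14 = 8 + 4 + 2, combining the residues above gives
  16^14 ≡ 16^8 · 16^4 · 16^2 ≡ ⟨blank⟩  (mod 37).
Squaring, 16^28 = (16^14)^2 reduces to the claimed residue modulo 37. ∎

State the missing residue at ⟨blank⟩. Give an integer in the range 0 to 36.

16^8 · 16^4 · 16^2 ≡ 7 · 9 · 34 = 2142.
2142 mod 37 = 33, so 16^14 ≡ 33 (mod 37).

33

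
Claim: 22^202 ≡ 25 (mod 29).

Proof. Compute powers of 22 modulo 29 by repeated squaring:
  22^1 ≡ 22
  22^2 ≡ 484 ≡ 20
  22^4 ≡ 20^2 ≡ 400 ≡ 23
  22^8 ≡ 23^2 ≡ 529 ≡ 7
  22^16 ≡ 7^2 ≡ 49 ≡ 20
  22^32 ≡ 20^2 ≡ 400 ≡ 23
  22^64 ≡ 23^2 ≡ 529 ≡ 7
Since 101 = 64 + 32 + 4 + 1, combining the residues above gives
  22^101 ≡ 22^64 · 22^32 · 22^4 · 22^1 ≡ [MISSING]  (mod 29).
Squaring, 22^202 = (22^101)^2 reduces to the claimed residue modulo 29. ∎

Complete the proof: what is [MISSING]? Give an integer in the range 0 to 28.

22^64 · 22^32 · 22^4 · 22^1 ≡ 7 · 23 · 23 · 22 = 81466.
81466 mod 29 = 5, so 22^101 ≡ 5 (mod 29).

5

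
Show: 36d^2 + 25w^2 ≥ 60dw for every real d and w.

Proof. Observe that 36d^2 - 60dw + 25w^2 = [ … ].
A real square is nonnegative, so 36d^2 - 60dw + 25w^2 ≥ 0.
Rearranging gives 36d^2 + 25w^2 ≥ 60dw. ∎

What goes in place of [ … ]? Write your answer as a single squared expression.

(6d - 5w)^2

The leading and trailing coefficients are 6^2 and 5^2, and 60 = 2·6·5, so the trinomial is (6d - 5w)^2.
Hence 36d^2 - 60dw + 25w^2 ≥ 0.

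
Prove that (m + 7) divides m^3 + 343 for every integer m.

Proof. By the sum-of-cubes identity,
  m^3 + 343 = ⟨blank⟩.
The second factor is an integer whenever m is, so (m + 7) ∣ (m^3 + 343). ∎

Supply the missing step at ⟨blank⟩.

(m + 7)(m^2 - 7m + 49)

Polynomial division of m^3 + 343 by m + 7 leaves remainder 0 and quotient m^2 - 7m + 49.
Hence m^3 + 343 = (m + 7)(m^2 - 7m + 49).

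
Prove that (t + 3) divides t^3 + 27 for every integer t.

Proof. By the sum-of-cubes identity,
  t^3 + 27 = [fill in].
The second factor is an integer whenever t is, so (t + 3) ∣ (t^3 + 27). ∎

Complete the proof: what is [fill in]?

a^3 + b^3 = (a + b)(a^2 - ab + b^2). With a = t, b = 3:
t^3 + 27 = (t + 3)(t^2 - 3t + 9).

(t + 3)(t^2 - 3t + 9)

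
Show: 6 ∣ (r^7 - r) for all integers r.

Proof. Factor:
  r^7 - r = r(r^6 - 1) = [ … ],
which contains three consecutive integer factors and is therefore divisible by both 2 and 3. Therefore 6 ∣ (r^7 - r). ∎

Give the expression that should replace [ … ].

(r - 1)r(r + 1)(r^4 + r^2 + 1)

r^6 - 1 = (r^2 - 1)(r^4 + r^2 + 1), and r^2 - 1 = (r-1)(r+1).
So r(r^6 - 1) = (r - 1)r(r + 1)(r^4 + r^2 + 1).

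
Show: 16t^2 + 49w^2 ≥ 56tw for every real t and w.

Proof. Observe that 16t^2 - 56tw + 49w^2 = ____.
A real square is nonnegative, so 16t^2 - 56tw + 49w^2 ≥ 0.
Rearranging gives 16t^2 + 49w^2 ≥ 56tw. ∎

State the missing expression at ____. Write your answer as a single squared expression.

(4t - 7w)^2

The leading and trailing coefficients are 4^2 and 7^2, and 56 = 2·4·7, so the trinomial is (4t - 7w)^2.
Hence 16t^2 - 56tw + 49w^2 ≥ 0.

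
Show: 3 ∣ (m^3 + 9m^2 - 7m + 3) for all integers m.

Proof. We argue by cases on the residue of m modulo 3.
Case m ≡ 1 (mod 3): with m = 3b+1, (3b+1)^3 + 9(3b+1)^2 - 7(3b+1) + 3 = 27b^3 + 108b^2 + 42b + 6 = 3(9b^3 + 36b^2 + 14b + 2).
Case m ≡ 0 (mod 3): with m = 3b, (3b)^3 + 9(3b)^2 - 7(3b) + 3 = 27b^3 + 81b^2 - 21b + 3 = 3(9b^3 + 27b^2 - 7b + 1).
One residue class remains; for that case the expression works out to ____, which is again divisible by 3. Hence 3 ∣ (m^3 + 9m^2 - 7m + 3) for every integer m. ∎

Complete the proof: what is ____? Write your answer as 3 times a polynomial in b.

3(9b^3 + 45b^2 + 41b + 11)

Only m ≡ 2 (mod 3) is unaccounted for. Put m = 3b+2:
(3b+2)^3 + 9(3b+2)^2 - 7(3b+2) + 3 expands to 27b^3 + 135b^2 + 123b + 33,
and factoring out 3 leaves 3(9b^3 + 45b^2 + 41b + 11).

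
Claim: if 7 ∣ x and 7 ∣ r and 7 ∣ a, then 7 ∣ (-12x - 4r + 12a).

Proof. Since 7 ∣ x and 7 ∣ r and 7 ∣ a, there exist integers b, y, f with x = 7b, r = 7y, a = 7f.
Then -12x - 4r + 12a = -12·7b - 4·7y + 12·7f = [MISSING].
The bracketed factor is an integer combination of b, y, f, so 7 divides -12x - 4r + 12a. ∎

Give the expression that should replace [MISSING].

7(-12b + 12f - 4y)

Each term has a factor of 7: -12·7b - 4·7y + 12·7f = 7·(-12b + 12f - 4y).
Since -12b + 12f - 4y is an integer, 7 ∣ (-12x - 4r + 12a).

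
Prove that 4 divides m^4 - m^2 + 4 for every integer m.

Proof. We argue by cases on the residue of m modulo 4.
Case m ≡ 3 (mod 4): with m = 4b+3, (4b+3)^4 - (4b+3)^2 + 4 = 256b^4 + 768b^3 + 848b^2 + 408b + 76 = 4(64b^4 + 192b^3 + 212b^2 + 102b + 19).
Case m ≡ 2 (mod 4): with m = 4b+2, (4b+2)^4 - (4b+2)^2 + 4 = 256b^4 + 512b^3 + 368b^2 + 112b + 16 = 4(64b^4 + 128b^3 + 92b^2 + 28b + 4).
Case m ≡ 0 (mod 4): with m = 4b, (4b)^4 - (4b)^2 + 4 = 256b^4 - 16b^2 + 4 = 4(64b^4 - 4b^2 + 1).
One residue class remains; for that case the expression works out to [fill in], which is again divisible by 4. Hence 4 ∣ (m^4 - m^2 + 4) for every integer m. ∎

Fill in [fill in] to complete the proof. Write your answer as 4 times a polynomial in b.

4(64b^4 + 64b^3 + 20b^2 + 2b + 1)

Only m ≡ 1 (mod 4) is unaccounted for. Put m = 4b+1:
(4b+1)^4 - (4b+1)^2 + 4 expands to 256b^4 + 256b^3 + 80b^2 + 8b + 4,
and factoring out 4 leaves 4(64b^4 + 64b^3 + 20b^2 + 2b + 1).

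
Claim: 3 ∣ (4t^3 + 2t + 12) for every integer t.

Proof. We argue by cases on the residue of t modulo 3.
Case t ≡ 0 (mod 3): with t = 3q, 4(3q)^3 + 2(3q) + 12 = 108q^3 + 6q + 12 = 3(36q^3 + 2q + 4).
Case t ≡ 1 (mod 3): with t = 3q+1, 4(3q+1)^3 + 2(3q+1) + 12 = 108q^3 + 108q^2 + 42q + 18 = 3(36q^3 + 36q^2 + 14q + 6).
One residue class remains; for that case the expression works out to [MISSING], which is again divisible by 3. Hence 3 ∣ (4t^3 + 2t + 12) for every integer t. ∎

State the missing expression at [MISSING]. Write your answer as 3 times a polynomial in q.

3(36q^3 + 72q^2 + 50q + 16)

Only t ≡ 2 (mod 3) is unaccounted for. Put t = 3q+2:
4(3q+2)^3 + 2(3q+2) + 12 expands to 108q^3 + 216q^2 + 150q + 48,
and factoring out 3 leaves 3(36q^3 + 72q^2 + 50q + 16).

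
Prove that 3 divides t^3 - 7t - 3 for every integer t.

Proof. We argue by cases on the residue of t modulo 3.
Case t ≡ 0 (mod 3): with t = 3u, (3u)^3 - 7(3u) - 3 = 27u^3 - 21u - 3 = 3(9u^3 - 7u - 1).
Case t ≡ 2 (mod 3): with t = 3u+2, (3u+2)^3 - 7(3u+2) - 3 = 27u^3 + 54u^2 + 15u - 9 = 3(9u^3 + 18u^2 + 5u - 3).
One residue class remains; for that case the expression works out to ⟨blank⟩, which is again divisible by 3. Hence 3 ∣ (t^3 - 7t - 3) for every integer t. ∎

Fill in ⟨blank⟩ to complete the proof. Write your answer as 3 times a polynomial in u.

3(9u^3 + 9u^2 - 4u - 3)

Only t ≡ 1 (mod 3) is unaccounted for. Put t = 3u+1:
(3u+1)^3 - 7(3u+1) - 3 expands to 27u^3 + 27u^2 - 12u - 9,
and factoring out 3 leaves 3(9u^3 + 9u^2 - 4u - 3).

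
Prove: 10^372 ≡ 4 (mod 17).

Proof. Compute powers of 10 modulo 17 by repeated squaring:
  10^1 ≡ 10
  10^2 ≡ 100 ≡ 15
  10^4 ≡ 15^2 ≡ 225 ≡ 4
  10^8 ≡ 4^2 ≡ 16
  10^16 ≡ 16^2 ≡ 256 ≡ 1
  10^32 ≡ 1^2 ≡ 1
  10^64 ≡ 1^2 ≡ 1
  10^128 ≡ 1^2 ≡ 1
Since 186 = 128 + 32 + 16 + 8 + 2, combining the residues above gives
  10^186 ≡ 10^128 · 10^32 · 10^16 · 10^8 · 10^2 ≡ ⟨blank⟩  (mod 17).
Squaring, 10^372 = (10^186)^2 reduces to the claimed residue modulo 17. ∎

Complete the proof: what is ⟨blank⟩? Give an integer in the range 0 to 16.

2

10^128 · 10^32 · 10^16 · 10^8 · 10^2 ≡ 1 · 1 · 1 · 16 · 15 = 240.
240 mod 17 = 2, so 10^186 ≡ 2 (mod 17).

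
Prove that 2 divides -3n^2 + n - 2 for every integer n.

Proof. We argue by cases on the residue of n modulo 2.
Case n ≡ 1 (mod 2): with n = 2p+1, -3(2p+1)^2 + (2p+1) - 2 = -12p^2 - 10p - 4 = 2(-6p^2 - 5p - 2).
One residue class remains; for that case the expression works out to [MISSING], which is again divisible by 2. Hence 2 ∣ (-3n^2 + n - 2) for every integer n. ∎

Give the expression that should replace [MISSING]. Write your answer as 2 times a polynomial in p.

2(-6p^2 + p - 1)

The residues treated are {1}, so the missing case is n ≡ 0 (mod 2); write n = 2p.
Then -3(2p)^2 + (2p) - 2 = -12p^2 + 2p - 2 = 2(-6p^2 + p - 1).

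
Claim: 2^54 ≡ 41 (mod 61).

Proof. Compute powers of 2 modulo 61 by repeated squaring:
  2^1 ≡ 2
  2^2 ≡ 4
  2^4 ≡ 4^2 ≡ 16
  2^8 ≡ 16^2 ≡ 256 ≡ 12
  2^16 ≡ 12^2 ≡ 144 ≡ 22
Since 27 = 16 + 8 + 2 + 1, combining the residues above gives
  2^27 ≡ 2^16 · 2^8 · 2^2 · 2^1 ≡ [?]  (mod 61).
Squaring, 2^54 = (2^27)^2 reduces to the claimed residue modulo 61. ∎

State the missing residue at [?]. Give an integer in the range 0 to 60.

38

2^16 · 2^8 · 2^2 · 2^1 ≡ 22 · 12 · 4 · 2 = 2112.
2112 mod 61 = 38, so 2^27 ≡ 38 (mod 61).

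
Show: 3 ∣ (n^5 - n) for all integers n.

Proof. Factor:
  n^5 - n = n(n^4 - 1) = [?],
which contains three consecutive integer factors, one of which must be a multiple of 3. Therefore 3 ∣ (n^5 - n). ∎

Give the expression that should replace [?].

n^4 - 1 = (n^2 - 1)(n^2 + 1), and n^2 - 1 = (n-1)(n+1).
So n(n^4 - 1) = (n - 1)n(n + 1)(n^2 + 1).

(n - 1)n(n + 1)(n^2 + 1)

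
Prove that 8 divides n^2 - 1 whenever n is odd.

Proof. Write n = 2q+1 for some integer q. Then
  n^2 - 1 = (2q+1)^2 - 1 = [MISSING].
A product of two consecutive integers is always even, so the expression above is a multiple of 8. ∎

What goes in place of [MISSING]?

(2q+1)^2 - 1 = 4q^2 + 4q + 1 - 1 = 4q^2 + 4q = 4q(q+1).
Since q and q+1 are consecutive, q(q+1) is even, and 4·(even) is a multiple of 8.

4q(q + 1)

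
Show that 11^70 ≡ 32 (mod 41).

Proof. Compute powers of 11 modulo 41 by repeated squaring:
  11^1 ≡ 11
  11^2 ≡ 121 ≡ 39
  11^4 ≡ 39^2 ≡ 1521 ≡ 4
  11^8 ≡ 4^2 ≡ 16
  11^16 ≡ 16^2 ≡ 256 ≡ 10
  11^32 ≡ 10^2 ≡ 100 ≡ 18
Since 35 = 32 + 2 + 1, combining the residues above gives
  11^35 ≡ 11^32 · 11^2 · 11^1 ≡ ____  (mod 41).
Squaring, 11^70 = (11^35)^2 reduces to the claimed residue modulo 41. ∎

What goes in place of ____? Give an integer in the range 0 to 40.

14

Multiply the listed residues: 18 · 39 · 11 = 702 → 7722.
Reducing modulo 41: 7722 = 188·41 + 14, so 11^35 ≡ 14.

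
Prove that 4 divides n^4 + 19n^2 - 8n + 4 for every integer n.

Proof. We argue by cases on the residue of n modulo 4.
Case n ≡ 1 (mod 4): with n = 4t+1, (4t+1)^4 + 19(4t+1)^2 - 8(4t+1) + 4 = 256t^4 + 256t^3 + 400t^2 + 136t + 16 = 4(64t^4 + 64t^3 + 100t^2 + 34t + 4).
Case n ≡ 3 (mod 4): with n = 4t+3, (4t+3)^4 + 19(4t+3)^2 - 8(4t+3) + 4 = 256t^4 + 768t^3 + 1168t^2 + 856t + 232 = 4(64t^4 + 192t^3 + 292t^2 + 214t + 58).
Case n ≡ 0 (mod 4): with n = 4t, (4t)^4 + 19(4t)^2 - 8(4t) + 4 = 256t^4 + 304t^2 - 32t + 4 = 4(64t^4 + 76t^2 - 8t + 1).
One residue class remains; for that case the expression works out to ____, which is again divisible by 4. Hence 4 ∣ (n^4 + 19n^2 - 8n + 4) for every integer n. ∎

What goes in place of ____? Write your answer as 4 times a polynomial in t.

The residues treated are {1, 3, 0}, so the missing case is n ≡ 2 (mod 4); write n = 4t+2.
Then (4t+2)^4 + 19(4t+2)^2 - 8(4t+2) + 4 = 256t^4 + 512t^3 + 688t^2 + 400t + 80 = 4(64t^4 + 128t^3 + 172t^2 + 100t + 20).

4(64t^4 + 128t^3 + 172t^2 + 100t + 20)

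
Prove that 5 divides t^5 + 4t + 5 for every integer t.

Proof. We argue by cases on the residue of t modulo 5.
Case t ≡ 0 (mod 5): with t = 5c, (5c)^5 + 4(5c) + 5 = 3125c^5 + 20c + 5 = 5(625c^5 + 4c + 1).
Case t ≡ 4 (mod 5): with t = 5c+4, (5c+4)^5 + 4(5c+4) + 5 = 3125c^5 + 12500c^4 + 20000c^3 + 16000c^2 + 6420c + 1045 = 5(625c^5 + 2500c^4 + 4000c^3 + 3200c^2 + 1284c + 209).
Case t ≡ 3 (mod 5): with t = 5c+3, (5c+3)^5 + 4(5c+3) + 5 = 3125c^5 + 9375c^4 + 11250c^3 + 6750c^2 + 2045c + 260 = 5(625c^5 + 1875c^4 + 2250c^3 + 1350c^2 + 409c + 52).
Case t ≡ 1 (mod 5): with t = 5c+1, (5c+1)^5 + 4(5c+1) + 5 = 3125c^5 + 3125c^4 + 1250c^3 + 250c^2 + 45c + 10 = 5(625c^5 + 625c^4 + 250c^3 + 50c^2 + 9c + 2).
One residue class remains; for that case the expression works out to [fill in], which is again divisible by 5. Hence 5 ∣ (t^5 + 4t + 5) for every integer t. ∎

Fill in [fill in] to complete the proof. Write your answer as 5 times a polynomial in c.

Only t ≡ 2 (mod 5) is unaccounted for. Put t = 5c+2:
(5c+2)^5 + 4(5c+2) + 5 expands to 3125c^5 + 6250c^4 + 5000c^3 + 2000c^2 + 420c + 45,
and factoring out 5 leaves 5(625c^5 + 1250c^4 + 1000c^3 + 400c^2 + 84c + 9).

5(625c^5 + 1250c^4 + 1000c^3 + 400c^2 + 84c + 9)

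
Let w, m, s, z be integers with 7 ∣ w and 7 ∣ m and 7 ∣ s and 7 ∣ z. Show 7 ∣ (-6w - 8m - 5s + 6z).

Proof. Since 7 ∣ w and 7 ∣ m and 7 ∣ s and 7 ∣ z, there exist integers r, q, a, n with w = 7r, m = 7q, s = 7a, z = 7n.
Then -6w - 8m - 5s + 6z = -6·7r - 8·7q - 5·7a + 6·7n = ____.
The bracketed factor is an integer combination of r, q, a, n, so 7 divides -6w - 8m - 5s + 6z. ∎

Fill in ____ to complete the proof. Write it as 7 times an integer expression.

Pull the common 7 out of every term: -6·7r - 8·7q - 5·7a + 6·7n = 7(-5a + 6n - 8q - 6r).
-5a + 6n - 8q - 6r is an integer, which exhibits the divisibility.

7(-5a + 6n - 8q - 6r)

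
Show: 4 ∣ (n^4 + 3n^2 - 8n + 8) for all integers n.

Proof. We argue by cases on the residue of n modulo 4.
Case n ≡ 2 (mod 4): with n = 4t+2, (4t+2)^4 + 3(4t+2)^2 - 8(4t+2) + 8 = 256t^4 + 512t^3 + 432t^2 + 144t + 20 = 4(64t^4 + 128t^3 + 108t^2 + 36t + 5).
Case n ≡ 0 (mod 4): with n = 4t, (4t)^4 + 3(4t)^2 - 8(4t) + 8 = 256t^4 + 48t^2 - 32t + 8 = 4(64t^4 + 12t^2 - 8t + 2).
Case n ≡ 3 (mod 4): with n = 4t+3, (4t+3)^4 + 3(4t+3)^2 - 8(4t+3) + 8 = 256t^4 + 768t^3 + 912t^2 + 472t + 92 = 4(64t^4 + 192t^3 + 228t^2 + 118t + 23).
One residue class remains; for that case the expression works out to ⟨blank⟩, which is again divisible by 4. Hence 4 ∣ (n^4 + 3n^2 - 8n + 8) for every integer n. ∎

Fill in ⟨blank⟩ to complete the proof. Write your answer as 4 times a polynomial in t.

The residues treated are {2, 0, 3}, so the missing case is n ≡ 1 (mod 4); write n = 4t+1.
Then (4t+1)^4 + 3(4t+1)^2 - 8(4t+1) + 8 = 256t^4 + 256t^3 + 144t^2 + 8t + 4 = 4(64t^4 + 64t^3 + 36t^2 + 2t + 1).

4(64t^4 + 64t^3 + 36t^2 + 2t + 1)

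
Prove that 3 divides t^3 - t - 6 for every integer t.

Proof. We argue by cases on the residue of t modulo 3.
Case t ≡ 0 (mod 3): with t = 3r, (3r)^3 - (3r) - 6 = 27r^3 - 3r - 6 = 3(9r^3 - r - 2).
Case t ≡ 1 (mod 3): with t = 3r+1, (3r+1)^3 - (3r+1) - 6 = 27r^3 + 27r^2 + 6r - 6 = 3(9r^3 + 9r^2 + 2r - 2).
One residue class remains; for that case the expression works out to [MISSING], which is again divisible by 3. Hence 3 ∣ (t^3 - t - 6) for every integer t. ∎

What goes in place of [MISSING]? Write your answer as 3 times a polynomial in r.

The residues treated are {0, 1}, so the missing case is t ≡ 2 (mod 3); write t = 3r+2.
Then (3r+2)^3 - (3r+2) - 6 = 27r^3 + 54r^2 + 33r = 3(9r^3 + 18r^2 + 11r).

3(9r^3 + 18r^2 + 11r)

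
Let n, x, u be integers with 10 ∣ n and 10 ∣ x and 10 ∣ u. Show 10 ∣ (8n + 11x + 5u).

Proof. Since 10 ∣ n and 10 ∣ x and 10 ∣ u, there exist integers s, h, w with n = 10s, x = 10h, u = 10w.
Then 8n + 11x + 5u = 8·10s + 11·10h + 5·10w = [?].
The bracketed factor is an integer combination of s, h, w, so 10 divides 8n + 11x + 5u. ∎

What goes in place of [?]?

Each term has a factor of 10: 8·10s + 11·10h + 5·10w = 10·(11h + 8s + 5w).
Since 11h + 8s + 5w is an integer, 10 ∣ (8n + 11x + 5u).

10(11h + 8s + 5w)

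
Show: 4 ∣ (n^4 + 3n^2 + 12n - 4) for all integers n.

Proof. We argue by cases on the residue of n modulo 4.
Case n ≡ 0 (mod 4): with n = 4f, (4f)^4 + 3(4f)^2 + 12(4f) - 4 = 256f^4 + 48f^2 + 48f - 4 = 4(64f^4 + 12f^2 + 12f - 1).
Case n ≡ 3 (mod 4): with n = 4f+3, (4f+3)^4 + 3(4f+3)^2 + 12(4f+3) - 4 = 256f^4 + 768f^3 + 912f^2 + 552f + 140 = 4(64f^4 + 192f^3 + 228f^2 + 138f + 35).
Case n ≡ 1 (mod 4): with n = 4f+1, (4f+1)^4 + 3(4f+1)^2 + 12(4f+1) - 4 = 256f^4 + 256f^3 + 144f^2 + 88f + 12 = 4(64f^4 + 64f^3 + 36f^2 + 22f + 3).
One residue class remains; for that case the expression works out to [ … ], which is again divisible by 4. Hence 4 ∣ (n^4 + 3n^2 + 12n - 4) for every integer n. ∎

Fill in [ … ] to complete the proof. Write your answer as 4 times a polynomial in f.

4(64f^4 + 128f^3 + 108f^2 + 56f + 12)

The residues treated are {0, 3, 1}, so the missing case is n ≡ 2 (mod 4); write n = 4f+2.
Then (4f+2)^4 + 3(4f+2)^2 + 12(4f+2) - 4 = 256f^4 + 512f^3 + 432f^2 + 224f + 48 = 4(64f^4 + 128f^3 + 108f^2 + 56f + 12).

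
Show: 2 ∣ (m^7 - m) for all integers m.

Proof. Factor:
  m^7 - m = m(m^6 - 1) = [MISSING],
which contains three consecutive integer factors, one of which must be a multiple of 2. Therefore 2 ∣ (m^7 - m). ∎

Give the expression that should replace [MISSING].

(m - 1)m(m + 1)(m^4 + m^2 + 1)

m^6 - 1 = (m^2 - 1)(m^4 + m^2 + 1), and m^2 - 1 = (m-1)(m+1).
So m(m^6 - 1) = (m - 1)m(m + 1)(m^4 + m^2 + 1).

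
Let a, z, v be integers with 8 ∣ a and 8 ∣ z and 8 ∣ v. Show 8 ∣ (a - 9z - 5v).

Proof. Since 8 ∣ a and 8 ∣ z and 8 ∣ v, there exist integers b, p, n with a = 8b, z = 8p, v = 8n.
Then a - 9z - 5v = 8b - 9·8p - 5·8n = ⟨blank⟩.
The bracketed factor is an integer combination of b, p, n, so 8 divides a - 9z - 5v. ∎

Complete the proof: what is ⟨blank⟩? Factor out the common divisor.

8(b - 5n - 9p)

Pull the common 8 out of every term: 8b - 9·8p - 5·8n = 8(b - 5n - 9p).
b - 5n - 9p is an integer, which exhibits the divisibility.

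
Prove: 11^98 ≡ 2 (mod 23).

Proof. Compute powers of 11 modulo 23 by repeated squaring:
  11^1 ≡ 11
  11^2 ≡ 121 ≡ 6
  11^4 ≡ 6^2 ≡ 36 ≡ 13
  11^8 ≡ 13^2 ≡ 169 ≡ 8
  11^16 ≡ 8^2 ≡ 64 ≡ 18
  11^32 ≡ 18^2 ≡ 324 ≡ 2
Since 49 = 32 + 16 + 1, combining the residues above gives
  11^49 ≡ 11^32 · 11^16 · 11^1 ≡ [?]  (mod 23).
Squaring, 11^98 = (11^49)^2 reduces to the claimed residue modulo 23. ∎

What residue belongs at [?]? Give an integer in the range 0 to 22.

11^32 · 11^16 · 11^1 ≡ 2 · 18 · 11 = 396.
396 mod 23 = 5, so 11^49 ≡ 5 (mod 23).

5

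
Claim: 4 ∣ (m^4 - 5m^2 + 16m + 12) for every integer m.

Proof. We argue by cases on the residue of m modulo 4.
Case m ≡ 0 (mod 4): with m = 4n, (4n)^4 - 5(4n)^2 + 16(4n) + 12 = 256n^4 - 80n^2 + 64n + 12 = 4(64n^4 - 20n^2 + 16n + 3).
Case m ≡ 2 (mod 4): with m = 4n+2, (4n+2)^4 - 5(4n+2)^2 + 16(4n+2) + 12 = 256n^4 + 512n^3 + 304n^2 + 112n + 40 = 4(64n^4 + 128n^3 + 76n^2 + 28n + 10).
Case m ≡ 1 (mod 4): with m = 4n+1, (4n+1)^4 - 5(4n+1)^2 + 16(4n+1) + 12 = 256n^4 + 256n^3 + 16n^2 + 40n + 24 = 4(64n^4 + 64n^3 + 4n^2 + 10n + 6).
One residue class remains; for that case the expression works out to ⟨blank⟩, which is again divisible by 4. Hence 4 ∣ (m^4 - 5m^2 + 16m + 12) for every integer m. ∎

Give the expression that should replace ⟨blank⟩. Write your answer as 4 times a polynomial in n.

Only m ≡ 3 (mod 4) is unaccounted for. Put m = 4n+3:
(4n+3)^4 - 5(4n+3)^2 + 16(4n+3) + 12 expands to 256n^4 + 768n^3 + 784n^2 + 376n + 96,
and factoring out 4 leaves 4(64n^4 + 192n^3 + 196n^2 + 94n + 24).

4(64n^4 + 192n^3 + 196n^2 + 94n + 24)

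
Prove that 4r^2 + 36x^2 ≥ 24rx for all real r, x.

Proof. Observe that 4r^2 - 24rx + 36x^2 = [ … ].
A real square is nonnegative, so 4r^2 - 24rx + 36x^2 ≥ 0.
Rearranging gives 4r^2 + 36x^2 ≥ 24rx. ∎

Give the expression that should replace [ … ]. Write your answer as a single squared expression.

The leading and trailing coefficients are 2^2 and 6^2, and 24 = 2·2·6, so the trinomial is (2r - 6x)^2.
Hence 4r^2 - 24rx + 36x^2 ≥ 0.

(2r - 6x)^2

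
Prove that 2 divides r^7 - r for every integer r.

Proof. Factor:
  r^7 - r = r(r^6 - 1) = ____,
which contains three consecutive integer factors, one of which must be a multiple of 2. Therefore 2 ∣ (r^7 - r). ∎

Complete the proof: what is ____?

(r - 1)r(r + 1)(r^4 + r^2 + 1)

r^6 - 1 = (r^2 - 1)(r^4 + r^2 + 1), and r^2 - 1 = (r-1)(r+1).
So r(r^6 - 1) = (r - 1)r(r + 1)(r^4 + r^2 + 1).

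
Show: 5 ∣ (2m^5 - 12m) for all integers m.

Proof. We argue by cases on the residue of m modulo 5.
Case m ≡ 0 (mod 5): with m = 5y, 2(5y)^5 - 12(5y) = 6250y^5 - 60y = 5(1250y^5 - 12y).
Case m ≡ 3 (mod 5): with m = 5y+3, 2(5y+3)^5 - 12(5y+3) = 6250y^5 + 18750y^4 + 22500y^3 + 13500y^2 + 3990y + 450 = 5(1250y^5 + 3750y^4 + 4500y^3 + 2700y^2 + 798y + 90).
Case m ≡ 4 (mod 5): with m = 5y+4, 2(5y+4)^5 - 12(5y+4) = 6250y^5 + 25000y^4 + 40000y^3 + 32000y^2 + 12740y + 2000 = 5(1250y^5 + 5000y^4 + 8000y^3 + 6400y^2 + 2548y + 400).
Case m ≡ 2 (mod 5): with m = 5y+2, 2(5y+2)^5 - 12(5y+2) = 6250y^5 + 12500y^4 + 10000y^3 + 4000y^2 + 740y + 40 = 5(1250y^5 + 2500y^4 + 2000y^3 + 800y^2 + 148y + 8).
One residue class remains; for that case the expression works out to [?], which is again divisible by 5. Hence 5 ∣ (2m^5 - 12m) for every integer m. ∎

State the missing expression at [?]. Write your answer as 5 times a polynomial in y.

5(1250y^5 + 1250y^4 + 500y^3 + 100y^2 - 2y - 2)

The residues treated are {0, 3, 4, 2}, so the missing case is m ≡ 1 (mod 5); write m = 5y+1.
Then 2(5y+1)^5 - 12(5y+1) = 6250y^5 + 6250y^4 + 2500y^3 + 500y^2 - 10y - 10 = 5(1250y^5 + 1250y^4 + 500y^3 + 100y^2 - 2y - 2).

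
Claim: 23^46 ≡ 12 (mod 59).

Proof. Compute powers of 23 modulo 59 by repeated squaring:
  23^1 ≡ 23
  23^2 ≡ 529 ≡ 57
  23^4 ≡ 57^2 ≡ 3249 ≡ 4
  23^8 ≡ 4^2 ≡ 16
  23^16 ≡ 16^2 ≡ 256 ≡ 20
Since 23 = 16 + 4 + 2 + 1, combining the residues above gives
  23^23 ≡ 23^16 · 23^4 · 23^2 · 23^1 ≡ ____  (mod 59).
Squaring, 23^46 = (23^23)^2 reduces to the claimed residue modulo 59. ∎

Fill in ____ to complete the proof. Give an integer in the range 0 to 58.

Multiply the listed residues: 20 · 4 · 57 · 23 = 80 → 4560 → 104880.
Reducing modulo 59: 104880 = 1777·59 + 37, so 23^23 ≡ 37.

37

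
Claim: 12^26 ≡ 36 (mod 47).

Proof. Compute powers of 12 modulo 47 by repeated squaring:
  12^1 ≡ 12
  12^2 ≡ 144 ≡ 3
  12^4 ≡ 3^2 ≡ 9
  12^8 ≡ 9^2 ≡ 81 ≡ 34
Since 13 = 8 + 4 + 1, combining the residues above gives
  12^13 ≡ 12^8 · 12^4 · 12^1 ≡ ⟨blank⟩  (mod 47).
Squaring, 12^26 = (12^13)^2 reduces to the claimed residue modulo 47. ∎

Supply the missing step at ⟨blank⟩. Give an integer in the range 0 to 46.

6

12^8 · 12^4 · 12^1 ≡ 34 · 9 · 12 = 3672.
3672 mod 47 = 6, so 12^13 ≡ 6 (mod 47).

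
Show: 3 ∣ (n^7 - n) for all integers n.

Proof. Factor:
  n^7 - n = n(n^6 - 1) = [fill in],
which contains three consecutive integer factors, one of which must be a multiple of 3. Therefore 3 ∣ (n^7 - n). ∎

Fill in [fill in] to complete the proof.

(n - 1)n(n + 1)(n^4 + n^2 + 1)

n^6 - 1 = (n^2 - 1)(n^4 + n^2 + 1), and n^2 - 1 = (n-1)(n+1).
So n(n^6 - 1) = (n - 1)n(n + 1)(n^4 + n^2 + 1).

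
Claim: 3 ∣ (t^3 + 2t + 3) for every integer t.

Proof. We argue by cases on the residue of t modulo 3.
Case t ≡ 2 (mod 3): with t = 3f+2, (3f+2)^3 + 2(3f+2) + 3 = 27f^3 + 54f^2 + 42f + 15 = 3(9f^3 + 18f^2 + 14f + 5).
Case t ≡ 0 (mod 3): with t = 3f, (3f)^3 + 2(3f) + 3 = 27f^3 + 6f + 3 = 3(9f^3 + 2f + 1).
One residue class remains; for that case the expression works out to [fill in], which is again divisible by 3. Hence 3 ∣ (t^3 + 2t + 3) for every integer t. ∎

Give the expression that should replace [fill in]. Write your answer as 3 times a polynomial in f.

3(9f^3 + 9f^2 + 5f + 2)

Only t ≡ 1 (mod 3) is unaccounted for. Put t = 3f+1:
(3f+1)^3 + 2(3f+1) + 3 expands to 27f^3 + 27f^2 + 15f + 6,
and factoring out 3 leaves 3(9f^3 + 9f^2 + 5f + 2).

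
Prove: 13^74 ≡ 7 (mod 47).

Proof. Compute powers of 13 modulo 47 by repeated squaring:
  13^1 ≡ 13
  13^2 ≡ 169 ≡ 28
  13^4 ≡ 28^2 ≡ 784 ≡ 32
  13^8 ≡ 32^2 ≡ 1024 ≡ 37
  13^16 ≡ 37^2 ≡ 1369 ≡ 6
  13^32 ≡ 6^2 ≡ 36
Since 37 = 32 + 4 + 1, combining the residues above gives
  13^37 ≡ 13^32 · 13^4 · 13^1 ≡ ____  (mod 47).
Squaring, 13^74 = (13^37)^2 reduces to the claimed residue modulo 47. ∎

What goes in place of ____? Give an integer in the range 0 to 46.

13^32 · 13^4 · 13^1 ≡ 36 · 32 · 13 = 14976.
14976 mod 47 = 30, so 13^37 ≡ 30 (mod 47).

30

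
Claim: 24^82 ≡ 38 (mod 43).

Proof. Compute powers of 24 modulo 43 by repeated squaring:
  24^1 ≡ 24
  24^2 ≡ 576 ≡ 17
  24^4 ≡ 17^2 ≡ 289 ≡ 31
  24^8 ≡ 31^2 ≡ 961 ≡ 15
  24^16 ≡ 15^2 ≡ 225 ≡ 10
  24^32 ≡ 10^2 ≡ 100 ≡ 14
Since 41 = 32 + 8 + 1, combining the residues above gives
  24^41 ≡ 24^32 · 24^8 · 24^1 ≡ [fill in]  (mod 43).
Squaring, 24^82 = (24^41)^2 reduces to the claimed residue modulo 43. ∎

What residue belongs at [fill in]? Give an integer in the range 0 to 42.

24^32 · 24^8 · 24^1 ≡ 14 · 15 · 24 = 5040.
5040 mod 43 = 9, so 24^41 ≡ 9 (mod 43).

9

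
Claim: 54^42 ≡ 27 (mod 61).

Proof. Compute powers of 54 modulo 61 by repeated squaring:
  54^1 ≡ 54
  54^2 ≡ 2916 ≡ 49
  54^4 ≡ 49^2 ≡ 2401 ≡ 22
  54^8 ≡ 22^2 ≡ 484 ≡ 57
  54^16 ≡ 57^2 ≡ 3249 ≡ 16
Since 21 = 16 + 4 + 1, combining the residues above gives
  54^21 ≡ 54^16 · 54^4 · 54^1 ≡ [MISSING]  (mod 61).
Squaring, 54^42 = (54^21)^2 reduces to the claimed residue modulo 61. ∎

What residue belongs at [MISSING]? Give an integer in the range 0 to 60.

54^16 · 54^4 · 54^1 ≡ 16 · 22 · 54 = 19008.
19008 mod 61 = 37, so 54^21 ≡ 37 (mod 61).

37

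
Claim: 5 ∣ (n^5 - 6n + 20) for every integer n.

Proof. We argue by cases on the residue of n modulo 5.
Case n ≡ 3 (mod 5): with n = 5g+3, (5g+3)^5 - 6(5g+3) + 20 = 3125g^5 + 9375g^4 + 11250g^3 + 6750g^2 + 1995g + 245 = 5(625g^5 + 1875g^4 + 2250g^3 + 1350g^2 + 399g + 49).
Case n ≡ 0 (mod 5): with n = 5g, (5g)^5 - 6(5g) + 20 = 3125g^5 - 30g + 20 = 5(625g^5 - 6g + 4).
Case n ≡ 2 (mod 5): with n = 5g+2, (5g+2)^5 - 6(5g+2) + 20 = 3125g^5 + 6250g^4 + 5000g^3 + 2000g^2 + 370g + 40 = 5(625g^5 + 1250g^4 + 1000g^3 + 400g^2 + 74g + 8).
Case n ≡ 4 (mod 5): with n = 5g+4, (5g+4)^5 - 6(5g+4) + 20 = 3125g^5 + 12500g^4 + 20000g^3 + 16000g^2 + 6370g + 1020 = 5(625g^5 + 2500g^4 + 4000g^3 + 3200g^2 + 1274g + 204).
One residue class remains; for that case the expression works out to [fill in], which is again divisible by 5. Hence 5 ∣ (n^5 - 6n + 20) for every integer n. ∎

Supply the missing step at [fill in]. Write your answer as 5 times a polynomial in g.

Only n ≡ 1 (mod 5) is unaccounted for. Put n = 5g+1:
(5g+1)^5 - 6(5g+1) + 20 expands to 3125g^5 + 3125g^4 + 1250g^3 + 250g^2 - 5g + 15,
and factoring out 5 leaves 5(625g^5 + 625g^4 + 250g^3 + 50g^2 - g + 3).

5(625g^5 + 625g^4 + 250g^3 + 50g^2 - g + 3)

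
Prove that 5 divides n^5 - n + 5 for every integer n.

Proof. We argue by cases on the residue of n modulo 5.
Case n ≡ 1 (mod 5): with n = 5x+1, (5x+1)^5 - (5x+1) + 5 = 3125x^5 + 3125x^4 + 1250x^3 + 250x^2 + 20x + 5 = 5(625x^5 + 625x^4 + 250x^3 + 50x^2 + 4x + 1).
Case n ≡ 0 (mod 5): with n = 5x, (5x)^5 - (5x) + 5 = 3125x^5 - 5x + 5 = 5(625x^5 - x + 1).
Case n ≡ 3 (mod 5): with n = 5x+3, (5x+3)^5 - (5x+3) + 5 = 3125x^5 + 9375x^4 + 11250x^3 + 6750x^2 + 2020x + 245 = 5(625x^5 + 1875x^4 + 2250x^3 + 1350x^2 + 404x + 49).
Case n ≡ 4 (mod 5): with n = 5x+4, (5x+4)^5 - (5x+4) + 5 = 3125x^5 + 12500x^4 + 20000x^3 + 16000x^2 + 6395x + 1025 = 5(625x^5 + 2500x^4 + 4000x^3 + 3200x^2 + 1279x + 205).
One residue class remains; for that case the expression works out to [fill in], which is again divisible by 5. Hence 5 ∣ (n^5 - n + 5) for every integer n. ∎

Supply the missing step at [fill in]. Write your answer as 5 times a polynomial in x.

The residues treated are {1, 0, 3, 4}, so the missing case is n ≡ 2 (mod 5); write n = 5x+2.
Then (5x+2)^5 - (5x+2) + 5 = 3125x^5 + 6250x^4 + 5000x^3 + 2000x^2 + 395x + 35 = 5(625x^5 + 1250x^4 + 1000x^3 + 400x^2 + 79x + 7).

5(625x^5 + 1250x^4 + 1000x^3 + 400x^2 + 79x + 7)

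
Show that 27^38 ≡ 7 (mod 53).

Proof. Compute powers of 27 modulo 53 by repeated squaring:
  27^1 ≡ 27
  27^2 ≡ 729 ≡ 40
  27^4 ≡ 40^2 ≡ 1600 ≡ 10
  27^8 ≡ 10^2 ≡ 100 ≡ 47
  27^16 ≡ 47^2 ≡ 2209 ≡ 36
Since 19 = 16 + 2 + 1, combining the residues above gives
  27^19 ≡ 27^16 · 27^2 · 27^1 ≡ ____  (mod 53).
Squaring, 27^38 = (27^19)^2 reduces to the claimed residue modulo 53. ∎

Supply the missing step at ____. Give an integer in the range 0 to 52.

31

Multiply the listed residues: 36 · 40 · 27 = 1440 → 38880.
Reducing modulo 53: 38880 = 733·53 + 31, so 27^19 ≡ 31.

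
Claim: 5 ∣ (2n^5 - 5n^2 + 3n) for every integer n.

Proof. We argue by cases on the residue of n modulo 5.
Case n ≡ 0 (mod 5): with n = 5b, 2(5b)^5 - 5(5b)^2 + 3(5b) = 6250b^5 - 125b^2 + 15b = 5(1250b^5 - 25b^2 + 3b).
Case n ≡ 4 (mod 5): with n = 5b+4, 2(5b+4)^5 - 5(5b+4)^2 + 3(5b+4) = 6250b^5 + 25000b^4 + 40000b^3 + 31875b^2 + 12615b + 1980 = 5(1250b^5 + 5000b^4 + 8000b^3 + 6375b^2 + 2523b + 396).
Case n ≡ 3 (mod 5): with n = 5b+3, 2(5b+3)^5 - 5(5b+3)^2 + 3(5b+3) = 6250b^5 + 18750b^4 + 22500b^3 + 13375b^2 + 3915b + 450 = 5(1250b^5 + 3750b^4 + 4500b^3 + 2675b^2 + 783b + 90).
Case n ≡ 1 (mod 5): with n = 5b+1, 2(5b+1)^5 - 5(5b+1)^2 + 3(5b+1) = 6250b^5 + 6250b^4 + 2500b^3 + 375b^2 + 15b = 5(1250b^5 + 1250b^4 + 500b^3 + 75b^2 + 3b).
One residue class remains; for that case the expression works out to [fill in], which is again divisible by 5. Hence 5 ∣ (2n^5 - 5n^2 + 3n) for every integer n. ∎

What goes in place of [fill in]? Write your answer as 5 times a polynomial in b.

The residues treated are {0, 4, 3, 1}, so the missing case is n ≡ 2 (mod 5); write n = 5b+2.
Then 2(5b+2)^5 - 5(5b+2)^2 + 3(5b+2) = 6250b^5 + 12500b^4 + 10000b^3 + 3875b^2 + 715b + 50 = 5(1250b^5 + 2500b^4 + 2000b^3 + 775b^2 + 143b + 10).

5(1250b^5 + 2500b^4 + 2000b^3 + 775b^2 + 143b + 10)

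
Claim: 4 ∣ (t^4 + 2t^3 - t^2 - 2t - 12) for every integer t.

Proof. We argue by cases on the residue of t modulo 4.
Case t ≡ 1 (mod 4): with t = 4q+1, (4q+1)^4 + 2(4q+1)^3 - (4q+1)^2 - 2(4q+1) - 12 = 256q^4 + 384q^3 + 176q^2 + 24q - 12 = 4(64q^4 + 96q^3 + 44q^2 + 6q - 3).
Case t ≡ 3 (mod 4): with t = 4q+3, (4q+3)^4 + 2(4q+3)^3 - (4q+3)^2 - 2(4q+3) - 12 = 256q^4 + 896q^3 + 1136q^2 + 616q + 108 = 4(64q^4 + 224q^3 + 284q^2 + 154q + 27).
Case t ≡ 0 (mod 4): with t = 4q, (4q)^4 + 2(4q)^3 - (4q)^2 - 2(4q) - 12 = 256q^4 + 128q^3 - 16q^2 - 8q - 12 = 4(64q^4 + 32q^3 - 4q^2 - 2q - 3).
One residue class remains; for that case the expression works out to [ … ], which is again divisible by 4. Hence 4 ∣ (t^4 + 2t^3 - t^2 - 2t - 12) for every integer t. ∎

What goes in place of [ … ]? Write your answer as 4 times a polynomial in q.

Only t ≡ 2 (mod 4) is unaccounted for. Put t = 4q+2:
(4q+2)^4 + 2(4q+2)^3 - (4q+2)^2 - 2(4q+2) - 12 expands to 256q^4 + 640q^3 + 560q^2 + 200q + 12,
and factoring out 4 leaves 4(64q^4 + 160q^3 + 140q^2 + 50q + 3).

4(64q^4 + 160q^3 + 140q^2 + 50q + 3)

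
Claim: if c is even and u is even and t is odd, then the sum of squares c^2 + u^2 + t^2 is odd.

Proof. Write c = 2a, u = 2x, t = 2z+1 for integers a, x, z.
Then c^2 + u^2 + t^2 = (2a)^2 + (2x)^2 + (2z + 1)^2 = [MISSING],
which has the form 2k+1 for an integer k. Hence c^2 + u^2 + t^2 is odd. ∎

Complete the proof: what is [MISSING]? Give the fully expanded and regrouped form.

2(2a^2 + 2x^2 + 2z^2 + 2z) + 1

(2a)^2 + (2x)^2 + (2z + 1)^2 = 4a^2 + 4x^2 + 4z^2 + 4z + 1
= 2(2a^2 + 2x^2 + 2z^2 + 2z) + 1.
Since 2a^2 + 2x^2 + 2z^2 + 2z is an integer, the sum of squares is of the form 2k+1 for an integer k.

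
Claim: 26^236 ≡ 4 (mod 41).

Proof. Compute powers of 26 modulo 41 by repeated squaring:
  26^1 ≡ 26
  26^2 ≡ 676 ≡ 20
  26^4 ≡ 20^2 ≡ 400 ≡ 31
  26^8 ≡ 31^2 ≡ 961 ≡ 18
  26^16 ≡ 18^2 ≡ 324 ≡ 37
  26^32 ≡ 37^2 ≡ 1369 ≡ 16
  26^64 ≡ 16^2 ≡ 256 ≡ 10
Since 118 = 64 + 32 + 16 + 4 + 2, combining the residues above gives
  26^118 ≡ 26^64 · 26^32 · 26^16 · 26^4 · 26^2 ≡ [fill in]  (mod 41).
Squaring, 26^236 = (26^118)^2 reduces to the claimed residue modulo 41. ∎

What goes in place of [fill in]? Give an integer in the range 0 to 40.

39

26^64 · 26^32 · 26^16 · 26^4 · 26^2 ≡ 10 · 16 · 37 · 31 · 20 = 3670400.
3670400 mod 41 = 39, so 26^118 ≡ 39 (mod 41).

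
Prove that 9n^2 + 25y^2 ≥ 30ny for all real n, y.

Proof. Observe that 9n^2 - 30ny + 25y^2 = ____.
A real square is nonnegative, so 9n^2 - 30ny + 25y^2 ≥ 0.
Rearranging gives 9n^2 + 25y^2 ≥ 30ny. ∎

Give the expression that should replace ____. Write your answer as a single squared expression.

The leading and trailing coefficients are 3^2 and 5^2, and 30 = 2·3·5, so the trinomial is (3n - 5y)^2.
Hence 9n^2 - 30ny + 25y^2 ≥ 0.

(3n - 5y)^2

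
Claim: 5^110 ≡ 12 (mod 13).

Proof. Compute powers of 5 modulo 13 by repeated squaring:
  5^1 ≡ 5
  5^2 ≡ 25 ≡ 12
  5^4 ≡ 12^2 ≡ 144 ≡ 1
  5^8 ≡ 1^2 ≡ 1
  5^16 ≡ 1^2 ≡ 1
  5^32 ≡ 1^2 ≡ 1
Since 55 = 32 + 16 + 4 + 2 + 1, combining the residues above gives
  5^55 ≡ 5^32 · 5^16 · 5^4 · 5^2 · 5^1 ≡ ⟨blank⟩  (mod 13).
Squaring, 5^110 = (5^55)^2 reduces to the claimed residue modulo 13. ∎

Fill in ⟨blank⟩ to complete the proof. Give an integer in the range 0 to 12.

8

Multiply the listed residues: 1 · 1 · 1 · 12 · 5 = 1 → 1 → 12 → 60.
Reducing modulo 13: 60 = 4·13 + 8, so 5^55 ≡ 8.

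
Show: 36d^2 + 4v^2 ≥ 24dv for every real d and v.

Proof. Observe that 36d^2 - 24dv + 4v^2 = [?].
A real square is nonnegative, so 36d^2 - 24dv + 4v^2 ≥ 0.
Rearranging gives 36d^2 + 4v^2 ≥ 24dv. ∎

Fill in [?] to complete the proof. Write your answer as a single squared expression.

(6d - 2v)^2

36d^2 - 24dv + 4v^2 is a perfect-square trinomial: the outer terms are (6d)^2 and (2v)^2, and the cross term is -2·6d·2v.
So 36d^2 - 24dv + 4v^2 = (6d - 2v)^2 ≥ 0.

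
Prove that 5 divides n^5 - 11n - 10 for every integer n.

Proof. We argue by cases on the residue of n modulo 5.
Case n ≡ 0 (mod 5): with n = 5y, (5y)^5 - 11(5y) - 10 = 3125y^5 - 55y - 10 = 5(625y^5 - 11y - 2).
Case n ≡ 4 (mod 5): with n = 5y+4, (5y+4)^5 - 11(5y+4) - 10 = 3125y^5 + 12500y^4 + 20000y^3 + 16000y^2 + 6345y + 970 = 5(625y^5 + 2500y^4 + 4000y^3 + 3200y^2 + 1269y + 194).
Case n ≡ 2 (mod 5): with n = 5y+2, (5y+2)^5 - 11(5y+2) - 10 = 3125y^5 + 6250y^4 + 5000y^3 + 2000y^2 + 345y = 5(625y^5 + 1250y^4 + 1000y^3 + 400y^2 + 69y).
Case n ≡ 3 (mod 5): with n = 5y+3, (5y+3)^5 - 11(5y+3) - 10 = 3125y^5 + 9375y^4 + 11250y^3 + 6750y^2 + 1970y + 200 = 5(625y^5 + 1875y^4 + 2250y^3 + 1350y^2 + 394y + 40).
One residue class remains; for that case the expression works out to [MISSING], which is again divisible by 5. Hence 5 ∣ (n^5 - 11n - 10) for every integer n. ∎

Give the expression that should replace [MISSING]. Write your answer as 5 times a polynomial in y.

5(625y^5 + 625y^4 + 250y^3 + 50y^2 - 6y - 4)

The residues treated are {0, 4, 2, 3}, so the missing case is n ≡ 1 (mod 5); write n = 5y+1.
Then (5y+1)^5 - 11(5y+1) - 10 = 3125y^5 + 3125y^4 + 1250y^3 + 250y^2 - 30y - 20 = 5(625y^5 + 625y^4 + 250y^3 + 50y^2 - 6y - 4).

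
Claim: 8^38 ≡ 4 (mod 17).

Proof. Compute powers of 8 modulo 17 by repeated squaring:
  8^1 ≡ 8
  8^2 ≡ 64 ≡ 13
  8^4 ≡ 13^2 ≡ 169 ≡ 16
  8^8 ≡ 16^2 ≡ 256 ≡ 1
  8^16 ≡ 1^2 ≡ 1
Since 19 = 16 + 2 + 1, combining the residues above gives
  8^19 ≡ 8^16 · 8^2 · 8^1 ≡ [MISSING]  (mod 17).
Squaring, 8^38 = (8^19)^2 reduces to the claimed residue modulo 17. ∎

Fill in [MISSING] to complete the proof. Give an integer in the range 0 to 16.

Multiply the listed residues: 1 · 13 · 8 = 13 → 104.
Reducing modulo 17: 104 = 6·17 + 2, so 8^19 ≡ 2.

2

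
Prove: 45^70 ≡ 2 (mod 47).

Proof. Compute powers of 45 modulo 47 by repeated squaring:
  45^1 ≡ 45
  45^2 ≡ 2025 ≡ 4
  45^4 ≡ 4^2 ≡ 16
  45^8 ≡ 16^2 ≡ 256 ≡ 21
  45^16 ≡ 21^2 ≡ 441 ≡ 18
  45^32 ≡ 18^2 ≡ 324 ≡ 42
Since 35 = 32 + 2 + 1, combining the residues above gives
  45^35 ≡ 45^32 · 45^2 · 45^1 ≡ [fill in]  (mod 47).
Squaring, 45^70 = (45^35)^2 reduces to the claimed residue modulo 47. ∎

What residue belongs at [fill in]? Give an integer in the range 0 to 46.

Multiply the listed residues: 42 · 4 · 45 = 168 → 7560.
Reducing modulo 47: 7560 = 160·47 + 40, so 45^35 ≡ 40.

40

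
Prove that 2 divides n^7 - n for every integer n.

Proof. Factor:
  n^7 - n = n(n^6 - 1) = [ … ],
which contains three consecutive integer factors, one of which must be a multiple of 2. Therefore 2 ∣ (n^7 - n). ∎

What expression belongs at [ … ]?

(n - 1)n(n + 1)(n^4 + n^2 + 1)

n^6 - 1 = (n^2 - 1)(n^4 + n^2 + 1), and n^2 - 1 = (n-1)(n+1).
So n(n^6 - 1) = (n - 1)n(n + 1)(n^4 + n^2 + 1).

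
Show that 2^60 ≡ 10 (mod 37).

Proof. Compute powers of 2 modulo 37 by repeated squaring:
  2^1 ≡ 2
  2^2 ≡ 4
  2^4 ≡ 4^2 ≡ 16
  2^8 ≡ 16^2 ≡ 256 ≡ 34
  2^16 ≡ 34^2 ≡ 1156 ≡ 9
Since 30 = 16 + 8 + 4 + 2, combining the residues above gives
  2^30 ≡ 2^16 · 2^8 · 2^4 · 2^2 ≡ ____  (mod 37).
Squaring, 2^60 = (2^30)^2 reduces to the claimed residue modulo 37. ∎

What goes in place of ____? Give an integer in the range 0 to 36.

11

2^16 · 2^8 · 2^4 · 2^2 ≡ 9 · 34 · 16 · 4 = 19584.
19584 mod 37 = 11, so 2^30 ≡ 11 (mod 37).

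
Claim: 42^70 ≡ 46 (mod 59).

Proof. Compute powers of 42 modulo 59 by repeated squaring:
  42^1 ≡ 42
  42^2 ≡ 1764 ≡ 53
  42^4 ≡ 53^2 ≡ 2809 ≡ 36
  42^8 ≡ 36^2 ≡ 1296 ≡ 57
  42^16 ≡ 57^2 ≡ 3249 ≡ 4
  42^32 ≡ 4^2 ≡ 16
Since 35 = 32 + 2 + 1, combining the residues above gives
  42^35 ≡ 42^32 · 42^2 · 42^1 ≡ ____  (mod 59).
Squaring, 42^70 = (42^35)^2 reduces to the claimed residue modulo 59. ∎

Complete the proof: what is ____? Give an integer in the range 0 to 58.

39

Multiply the listed residues: 16 · 53 · 42 = 848 → 35616.
Reducing modulo 59: 35616 = 603·59 + 39, so 42^35 ≡ 39.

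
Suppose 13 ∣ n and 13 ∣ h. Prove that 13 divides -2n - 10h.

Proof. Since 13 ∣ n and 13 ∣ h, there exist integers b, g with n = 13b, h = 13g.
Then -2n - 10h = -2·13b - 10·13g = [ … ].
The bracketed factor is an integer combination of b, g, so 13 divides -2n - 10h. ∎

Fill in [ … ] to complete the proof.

13(-2b - 10g)

Each term has a factor of 13: -2·13b - 10·13g = 13·(-2b - 10g).
Since -2b - 10g is an integer, 13 ∣ (-2n - 10h).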